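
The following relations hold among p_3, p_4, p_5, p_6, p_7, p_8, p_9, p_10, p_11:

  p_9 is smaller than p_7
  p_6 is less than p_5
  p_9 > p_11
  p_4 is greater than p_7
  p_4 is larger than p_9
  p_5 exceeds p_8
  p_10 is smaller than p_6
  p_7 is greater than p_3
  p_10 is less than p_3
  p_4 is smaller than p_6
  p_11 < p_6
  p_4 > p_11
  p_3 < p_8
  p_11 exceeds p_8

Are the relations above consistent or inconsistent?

The single ordering p_10 < p_3 < p_8 < p_11 < p_9 < p_7 < p_4 < p_6 < p_5 satisfies every listed relation, so no contradiction arises.

consistent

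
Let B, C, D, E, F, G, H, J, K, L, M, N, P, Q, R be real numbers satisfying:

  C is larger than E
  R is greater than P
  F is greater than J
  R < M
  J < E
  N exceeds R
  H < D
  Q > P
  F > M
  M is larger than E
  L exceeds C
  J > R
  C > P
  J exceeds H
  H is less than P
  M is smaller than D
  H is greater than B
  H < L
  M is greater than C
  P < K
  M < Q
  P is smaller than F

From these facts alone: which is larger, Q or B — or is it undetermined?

B < H and H < P give B < P.
With P < R: B < H < P < R.
Then R < J extends the chain to J.
Then J < E extends the chain to E.
With E < C: B < H < P < R < J < E < C.
Then C < M extends the chain to M.
Then M < Q extends the chain to Q.
So Q is larger.

Q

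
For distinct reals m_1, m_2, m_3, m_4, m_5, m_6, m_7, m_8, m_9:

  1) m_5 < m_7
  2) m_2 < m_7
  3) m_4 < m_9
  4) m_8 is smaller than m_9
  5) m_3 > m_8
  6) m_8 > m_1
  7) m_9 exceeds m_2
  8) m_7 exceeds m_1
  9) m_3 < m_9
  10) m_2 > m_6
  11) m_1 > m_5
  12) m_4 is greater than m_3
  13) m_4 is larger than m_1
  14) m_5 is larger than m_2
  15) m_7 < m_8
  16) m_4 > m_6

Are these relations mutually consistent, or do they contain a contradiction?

consistent

Every relation is compatible with m_6 < m_2 < m_5 < m_1 < m_7 < m_8 < m_3 < m_4 < m_9; the set is consistent.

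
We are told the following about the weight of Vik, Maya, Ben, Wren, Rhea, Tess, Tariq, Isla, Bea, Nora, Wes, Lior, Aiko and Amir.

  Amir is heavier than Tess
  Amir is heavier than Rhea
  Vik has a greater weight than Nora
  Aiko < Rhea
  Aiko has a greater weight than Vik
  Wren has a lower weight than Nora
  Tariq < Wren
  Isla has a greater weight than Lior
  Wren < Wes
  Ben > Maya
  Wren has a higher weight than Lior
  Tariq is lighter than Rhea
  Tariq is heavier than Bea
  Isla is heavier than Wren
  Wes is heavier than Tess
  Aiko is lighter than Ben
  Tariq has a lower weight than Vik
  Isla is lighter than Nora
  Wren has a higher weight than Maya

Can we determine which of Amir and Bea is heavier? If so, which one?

Amir

Chaining the given relations: Bea < Tariq < Wren < Nora < Vik < Aiko < Rhea < Amir.
So Amir is heavier.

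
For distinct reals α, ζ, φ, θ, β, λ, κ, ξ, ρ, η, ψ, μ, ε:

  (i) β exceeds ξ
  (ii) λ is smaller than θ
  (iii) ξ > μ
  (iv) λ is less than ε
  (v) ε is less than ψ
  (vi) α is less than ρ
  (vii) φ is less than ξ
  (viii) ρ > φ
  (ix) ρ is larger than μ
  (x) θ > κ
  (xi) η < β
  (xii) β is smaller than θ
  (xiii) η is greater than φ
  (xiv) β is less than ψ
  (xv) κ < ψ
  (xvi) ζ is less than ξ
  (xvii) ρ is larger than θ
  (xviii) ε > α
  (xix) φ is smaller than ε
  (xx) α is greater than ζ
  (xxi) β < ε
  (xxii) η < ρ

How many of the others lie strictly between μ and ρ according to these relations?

The relations place μ below ρ. An element lies strictly between them when it is forced above μ and also forced below ρ.
Above μ: {ξ, β, ε, ψ, θ}. Below ρ: {φ, ζ, η, ξ, α, β, κ, λ, θ}.
Intersection: {ξ, β, θ} — 3.

3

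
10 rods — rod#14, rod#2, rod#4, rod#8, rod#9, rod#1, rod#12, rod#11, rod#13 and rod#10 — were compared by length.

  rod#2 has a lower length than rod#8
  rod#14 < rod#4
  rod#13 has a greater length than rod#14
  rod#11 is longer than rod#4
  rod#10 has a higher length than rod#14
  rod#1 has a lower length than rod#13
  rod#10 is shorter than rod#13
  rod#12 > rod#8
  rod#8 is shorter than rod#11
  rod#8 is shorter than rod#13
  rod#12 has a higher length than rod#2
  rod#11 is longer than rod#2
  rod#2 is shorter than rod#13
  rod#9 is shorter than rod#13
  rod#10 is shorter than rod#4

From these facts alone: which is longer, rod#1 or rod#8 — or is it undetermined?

Following every chain through rod#1: above rod#1 we get rod#13.
rod#8 is not reached, and no chain runs the other way from rod#8 to rod#1.
So the given relations leave the order of rod#1 and rod#8 undetermined.

undetermined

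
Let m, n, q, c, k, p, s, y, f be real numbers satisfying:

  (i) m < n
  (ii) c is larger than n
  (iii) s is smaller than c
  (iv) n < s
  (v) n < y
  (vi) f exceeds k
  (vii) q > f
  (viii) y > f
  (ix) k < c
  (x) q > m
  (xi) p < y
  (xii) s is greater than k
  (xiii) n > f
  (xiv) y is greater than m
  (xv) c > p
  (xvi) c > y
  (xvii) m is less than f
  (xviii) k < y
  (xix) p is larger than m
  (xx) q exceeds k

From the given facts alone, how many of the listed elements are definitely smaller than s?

4

The elements the relations force below s are m, k, f, n — no chain reaches any other.
That is 4.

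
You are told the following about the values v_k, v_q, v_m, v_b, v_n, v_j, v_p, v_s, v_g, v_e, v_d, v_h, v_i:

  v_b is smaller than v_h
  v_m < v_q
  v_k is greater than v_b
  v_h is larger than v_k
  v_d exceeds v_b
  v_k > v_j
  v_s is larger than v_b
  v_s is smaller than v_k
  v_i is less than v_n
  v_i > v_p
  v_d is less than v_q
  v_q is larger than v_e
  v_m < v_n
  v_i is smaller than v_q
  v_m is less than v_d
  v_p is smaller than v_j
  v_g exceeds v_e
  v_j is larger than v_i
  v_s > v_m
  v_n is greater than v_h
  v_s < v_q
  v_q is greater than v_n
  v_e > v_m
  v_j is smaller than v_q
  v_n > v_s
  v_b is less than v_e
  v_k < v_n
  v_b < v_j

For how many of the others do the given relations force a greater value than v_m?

8

Directly above v_m: v_e, v_s, v_d, v_n, v_q.
One step further: v_k, v_g (7 so far).
One step further: v_h (8 so far).
No other element is forced above v_m by the given relations, so the count is 8.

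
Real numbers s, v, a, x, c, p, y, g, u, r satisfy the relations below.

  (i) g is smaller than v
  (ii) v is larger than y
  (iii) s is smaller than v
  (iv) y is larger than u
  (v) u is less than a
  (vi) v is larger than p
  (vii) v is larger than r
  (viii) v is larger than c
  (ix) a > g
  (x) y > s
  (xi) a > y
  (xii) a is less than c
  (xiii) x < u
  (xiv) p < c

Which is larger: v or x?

x < u and u < y give x < y.
Then y < a extends the chain to a.
With a < c: x < u < y < a < c.
With c < v: x < u < y < a < c < v.
So x < v; v is the larger of the two.

v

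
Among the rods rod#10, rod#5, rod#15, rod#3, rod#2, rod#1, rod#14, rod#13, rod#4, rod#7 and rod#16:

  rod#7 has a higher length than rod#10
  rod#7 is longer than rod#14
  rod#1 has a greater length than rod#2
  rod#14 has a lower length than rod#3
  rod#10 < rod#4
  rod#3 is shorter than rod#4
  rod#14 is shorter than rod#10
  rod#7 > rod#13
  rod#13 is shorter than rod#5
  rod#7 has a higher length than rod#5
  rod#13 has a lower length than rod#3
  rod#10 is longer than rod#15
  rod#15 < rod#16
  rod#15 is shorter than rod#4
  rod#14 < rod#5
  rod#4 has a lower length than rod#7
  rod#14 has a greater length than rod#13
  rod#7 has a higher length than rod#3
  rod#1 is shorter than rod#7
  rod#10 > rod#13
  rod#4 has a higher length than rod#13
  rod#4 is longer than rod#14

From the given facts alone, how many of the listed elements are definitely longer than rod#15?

The elements the relations force above rod#15 are rod#16, rod#10, rod#4, rod#7 — no chain reaches any other.
That is 4.

4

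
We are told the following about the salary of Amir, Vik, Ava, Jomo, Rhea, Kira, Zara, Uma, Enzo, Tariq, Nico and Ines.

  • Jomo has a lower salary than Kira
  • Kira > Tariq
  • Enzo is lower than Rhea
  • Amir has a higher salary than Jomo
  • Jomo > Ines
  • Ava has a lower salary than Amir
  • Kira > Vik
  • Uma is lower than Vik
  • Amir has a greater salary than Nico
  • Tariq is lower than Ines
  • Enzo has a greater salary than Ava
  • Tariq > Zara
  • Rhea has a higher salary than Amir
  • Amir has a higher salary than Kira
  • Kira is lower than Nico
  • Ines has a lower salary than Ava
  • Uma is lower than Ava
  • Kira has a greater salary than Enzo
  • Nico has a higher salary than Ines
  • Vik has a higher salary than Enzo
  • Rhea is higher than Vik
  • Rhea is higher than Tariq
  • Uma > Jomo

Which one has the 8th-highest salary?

Chaining the given pairs: Zara < Tariq < Ines < Jomo < Uma < Ava < Enzo < Vik < Kira < Nico < Amir < Rhea.
Counting 8 from the largest end gives Uma.

Uma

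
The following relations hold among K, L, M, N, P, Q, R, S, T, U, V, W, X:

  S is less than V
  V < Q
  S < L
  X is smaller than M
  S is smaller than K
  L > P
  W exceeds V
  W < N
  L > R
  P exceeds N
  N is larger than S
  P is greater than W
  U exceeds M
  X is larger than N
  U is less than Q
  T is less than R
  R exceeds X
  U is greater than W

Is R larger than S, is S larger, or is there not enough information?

The relevant relations are S < V; V < W; W < N; N < X; X < R.
Together: S < V < W < N < X < R.
So R is larger.

R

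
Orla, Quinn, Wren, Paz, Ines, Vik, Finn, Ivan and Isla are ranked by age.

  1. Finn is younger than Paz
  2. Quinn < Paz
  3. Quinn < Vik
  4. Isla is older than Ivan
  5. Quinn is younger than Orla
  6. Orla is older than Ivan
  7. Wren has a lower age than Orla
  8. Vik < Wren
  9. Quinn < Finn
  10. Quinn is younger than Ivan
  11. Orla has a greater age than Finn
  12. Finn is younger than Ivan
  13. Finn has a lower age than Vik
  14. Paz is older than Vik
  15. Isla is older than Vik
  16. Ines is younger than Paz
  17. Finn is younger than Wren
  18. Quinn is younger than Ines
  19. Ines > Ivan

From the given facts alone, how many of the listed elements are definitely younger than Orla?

The elements the relations force below Orla are Quinn, Finn, Ivan, Vik, Wren — no chain reaches any other.
That is 5.

5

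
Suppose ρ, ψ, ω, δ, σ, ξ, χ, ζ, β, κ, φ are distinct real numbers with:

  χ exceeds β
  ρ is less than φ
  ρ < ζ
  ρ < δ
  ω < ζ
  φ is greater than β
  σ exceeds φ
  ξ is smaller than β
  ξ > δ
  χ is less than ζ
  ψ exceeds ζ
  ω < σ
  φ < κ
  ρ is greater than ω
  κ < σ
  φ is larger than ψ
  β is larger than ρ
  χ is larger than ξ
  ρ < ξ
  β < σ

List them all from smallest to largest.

Nothing is placed below ω, so it is least; from there ω < ρ; ρ < δ; δ < ξ; ξ < β; β < χ; χ < ζ; ζ < ψ; ψ < φ; φ < κ; κ < σ, each given directly.

ω < ρ < δ < ξ < β < χ < ζ < ψ < φ < κ < σ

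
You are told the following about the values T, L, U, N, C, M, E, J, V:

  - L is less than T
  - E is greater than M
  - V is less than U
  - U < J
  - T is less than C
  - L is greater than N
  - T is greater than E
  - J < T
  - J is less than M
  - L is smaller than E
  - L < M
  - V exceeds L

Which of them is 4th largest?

M

Piecing the relations together gives one ordering: N < L < V < U < J < M < E < T < C.
Counting 4 from the largest end gives M.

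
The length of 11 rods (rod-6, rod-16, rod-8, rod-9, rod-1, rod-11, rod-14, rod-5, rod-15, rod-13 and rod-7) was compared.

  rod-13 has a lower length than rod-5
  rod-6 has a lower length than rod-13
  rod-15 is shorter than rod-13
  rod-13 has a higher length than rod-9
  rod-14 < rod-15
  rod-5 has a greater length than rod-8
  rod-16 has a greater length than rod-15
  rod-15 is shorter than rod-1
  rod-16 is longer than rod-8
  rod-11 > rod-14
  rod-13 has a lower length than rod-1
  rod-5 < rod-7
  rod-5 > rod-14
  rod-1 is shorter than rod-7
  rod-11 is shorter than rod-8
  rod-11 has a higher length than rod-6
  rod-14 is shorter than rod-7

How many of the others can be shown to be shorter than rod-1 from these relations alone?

The elements the relations force below rod-1 are rod-14, rod-6, rod-9, rod-15, rod-13 — no chain reaches any other.
That is 5.

5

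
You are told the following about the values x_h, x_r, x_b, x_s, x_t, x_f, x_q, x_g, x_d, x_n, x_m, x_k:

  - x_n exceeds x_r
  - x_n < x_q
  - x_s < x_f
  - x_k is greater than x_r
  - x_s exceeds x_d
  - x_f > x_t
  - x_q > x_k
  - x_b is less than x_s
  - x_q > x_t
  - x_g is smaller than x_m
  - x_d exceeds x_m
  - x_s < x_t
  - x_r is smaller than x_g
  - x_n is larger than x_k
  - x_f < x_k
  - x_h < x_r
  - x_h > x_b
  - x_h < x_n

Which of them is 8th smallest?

x_t

Piecing the relations together gives one ordering: x_b < x_h < x_r < x_g < x_m < x_d < x_s < x_t < x_f < x_k < x_n < x_q.
Counting 8 from the smallest end gives x_t.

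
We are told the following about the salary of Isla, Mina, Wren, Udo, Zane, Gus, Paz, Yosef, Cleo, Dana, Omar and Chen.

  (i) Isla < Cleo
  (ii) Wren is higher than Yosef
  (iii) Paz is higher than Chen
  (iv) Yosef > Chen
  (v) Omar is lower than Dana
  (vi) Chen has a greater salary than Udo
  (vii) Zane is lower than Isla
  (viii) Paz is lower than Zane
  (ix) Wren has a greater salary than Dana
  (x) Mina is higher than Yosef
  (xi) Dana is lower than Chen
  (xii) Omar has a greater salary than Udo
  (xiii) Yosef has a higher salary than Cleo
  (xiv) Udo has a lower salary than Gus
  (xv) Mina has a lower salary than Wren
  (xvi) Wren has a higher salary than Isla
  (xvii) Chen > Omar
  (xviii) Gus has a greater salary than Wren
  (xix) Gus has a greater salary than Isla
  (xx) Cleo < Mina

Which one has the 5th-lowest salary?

Paz

Chaining the given pairs: Udo < Omar < Dana < Chen < Paz < Zane < Isla < Cleo < Yosef < Mina < Wren < Gus.
Counting 5 from the smallest end gives Paz.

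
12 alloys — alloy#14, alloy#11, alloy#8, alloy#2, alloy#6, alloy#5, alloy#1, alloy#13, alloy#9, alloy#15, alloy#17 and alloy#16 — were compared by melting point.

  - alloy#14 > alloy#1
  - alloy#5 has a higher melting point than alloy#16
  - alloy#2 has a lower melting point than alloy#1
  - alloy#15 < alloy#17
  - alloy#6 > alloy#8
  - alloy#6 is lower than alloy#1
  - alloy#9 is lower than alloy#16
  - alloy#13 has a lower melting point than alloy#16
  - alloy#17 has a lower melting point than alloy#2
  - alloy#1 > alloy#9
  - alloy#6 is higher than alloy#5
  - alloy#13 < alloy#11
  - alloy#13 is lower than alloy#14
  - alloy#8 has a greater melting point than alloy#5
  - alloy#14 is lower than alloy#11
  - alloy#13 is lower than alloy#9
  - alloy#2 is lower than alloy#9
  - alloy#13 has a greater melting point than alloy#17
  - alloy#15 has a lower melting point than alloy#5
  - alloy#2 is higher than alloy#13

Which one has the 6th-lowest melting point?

alloy#16

Piecing the relations together gives one ordering: alloy#15 < alloy#17 < alloy#13 < alloy#2 < alloy#9 < alloy#16 < alloy#5 < alloy#8 < alloy#6 < alloy#1 < alloy#14 < alloy#11.
The 6th smallest is alloy#16.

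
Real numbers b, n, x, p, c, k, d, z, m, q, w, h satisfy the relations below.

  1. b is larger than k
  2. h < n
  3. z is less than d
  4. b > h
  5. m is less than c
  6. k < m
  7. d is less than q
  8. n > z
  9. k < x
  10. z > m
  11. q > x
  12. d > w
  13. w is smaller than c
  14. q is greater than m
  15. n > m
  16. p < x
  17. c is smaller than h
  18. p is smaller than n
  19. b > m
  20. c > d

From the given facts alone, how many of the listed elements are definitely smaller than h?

Directly below h: c.
One step further: m, w, d (4 so far).
One step further: k, z (6 so far).
Nothing else is reachable below h; 6 in all.

6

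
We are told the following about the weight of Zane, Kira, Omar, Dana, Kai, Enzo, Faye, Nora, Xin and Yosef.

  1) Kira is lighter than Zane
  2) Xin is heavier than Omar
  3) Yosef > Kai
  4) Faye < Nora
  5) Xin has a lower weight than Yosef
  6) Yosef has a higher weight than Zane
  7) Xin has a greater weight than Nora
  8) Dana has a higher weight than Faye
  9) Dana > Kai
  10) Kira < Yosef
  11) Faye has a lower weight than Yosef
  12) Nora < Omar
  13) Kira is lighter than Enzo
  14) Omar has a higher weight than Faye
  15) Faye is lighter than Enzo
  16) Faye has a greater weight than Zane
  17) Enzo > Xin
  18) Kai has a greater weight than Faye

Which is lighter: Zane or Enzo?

Zane

Chaining the given relations: Zane < Faye < Nora < Omar < Xin < Enzo.
So Zane < Enzo; Zane is the lighter of the two.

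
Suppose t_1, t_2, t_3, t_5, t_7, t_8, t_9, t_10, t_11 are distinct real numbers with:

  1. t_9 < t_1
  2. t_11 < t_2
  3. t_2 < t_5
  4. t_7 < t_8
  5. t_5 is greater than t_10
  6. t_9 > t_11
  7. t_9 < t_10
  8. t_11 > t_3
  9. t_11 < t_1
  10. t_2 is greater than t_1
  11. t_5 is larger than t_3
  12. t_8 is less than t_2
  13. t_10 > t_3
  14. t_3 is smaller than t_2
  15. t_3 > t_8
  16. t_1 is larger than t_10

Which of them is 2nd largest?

Chaining the given pairs: t_7 < t_8 < t_3 < t_11 < t_9 < t_10 < t_1 < t_2 < t_5.
Counting 2 from the largest end gives t_2.

t_2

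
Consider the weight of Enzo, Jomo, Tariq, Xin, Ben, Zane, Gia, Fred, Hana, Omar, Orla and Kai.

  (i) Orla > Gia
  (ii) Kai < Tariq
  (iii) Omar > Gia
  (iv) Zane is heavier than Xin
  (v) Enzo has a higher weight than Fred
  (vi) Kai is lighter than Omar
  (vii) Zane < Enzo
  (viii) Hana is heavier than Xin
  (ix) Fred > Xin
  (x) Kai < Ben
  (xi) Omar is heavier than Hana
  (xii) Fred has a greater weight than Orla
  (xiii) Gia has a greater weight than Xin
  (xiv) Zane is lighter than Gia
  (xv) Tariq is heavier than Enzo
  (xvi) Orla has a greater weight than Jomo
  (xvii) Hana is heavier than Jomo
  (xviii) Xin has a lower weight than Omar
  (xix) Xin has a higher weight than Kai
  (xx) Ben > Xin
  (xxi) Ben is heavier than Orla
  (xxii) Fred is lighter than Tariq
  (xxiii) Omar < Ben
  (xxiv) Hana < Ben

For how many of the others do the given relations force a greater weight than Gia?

From Gia the given relations immediately reach Orla, Omar.
From those, Ben, Fred — 4 in total.
From those, Enzo, Tariq — 6 in total.
Nothing else is reachable above Gia; 6 in all.

6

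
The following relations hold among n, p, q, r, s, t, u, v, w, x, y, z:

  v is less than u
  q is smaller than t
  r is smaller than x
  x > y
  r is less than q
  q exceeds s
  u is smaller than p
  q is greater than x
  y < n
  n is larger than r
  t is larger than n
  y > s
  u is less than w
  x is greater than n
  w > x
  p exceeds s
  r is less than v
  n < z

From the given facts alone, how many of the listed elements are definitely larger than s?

8

Directly above s: y, q, p.
One step further: n, x, t (6 so far).
One step further: z, w (8 so far).
No other element is forced above s by the given relations, so the count is 8.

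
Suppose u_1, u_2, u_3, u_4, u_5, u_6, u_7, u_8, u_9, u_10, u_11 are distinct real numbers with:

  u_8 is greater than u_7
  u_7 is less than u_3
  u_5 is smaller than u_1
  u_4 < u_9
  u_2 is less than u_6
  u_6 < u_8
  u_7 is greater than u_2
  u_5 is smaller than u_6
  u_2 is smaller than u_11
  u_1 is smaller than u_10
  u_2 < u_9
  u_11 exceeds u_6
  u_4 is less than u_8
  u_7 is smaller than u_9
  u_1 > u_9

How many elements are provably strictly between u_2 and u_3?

The relations place u_2 below u_3. An element lies strictly between them when it is forced above u_2 and also forced below u_3.
Above u_2: {u_6, u_11, u_7, u_9, u_1, u_10, u_8}. Below u_3: {u_7}.
Intersection: {u_7} — 1.

1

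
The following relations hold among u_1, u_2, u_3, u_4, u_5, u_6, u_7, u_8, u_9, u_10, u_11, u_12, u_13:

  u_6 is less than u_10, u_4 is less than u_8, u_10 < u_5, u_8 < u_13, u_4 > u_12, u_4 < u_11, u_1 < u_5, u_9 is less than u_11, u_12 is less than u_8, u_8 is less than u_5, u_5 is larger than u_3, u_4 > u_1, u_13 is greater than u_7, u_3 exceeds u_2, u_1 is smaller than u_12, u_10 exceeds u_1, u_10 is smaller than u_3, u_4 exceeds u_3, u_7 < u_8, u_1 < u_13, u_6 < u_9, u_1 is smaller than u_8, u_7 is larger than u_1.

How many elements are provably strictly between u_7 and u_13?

Chaining upward from u_7 reaches: u_8, u_5.
Chaining downward from u_13 reaches: u_6, u_2, u_1, u_10, u_3, u_12, u_4, u_8.
Strictly between u_7 and u_13 are those in both lists: u_8 — 1 element.

1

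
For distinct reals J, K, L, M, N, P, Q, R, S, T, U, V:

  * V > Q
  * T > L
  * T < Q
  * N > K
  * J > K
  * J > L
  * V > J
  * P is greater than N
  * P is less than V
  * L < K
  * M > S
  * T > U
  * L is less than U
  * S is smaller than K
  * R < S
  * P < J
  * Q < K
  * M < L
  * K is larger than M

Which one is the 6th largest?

Q

Piecing the relations together gives one ordering: R < S < M < L < U < T < Q < K < N < P < J < V.
The 6th largest is Q.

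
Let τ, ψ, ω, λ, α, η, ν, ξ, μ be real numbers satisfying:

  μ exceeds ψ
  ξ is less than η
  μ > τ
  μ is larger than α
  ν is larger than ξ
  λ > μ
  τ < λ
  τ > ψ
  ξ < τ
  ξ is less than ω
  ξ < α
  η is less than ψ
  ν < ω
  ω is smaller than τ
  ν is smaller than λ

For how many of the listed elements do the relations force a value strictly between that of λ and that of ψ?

2

The relations place ψ below λ. An element lies strictly between them when it is forced above ψ and also forced below λ.
Above ψ: {τ, μ}. Below λ: {ξ, η, α, ν, ω, τ, μ}.
Intersection: {τ, μ} — 2.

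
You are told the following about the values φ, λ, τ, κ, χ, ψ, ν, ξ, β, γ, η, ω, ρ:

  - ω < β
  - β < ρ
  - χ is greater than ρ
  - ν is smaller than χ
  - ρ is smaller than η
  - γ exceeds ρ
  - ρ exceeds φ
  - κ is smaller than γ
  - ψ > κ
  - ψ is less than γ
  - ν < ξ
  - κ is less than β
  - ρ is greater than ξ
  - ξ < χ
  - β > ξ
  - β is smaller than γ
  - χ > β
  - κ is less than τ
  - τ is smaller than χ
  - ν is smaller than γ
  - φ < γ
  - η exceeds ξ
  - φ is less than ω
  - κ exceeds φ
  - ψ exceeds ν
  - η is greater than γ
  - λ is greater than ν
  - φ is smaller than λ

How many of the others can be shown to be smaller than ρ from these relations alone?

6

The elements the relations force below ρ are φ, ω, ν, κ, ξ, β — no chain reaches any other.
That is 6.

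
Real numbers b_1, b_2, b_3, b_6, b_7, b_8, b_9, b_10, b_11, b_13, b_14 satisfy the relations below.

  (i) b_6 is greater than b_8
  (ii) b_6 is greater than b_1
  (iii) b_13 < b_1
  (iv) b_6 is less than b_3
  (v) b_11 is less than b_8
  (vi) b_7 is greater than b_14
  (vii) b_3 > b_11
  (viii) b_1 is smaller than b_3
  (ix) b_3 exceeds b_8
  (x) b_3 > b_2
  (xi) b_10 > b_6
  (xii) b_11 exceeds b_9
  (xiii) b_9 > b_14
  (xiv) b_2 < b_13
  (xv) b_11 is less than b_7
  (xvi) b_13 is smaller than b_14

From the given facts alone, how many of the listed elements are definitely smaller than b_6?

7

From b_6 the given relations immediately reach b_1, b_8.
From those, b_13, b_11 — 4 in total.
From those, b_2, b_9 — 6 in total.
From those, b_14 — 7 in total.
Nothing else is reachable below b_6; 7 in all.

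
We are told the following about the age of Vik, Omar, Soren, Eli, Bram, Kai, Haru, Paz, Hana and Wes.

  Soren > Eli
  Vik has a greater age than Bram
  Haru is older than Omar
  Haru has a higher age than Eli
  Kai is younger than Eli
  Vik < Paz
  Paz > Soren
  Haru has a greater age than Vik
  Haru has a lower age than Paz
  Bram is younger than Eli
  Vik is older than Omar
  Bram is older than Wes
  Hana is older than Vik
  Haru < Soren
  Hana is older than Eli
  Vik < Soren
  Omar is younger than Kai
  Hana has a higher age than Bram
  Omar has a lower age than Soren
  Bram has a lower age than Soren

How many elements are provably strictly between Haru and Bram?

Chaining upward from Bram reaches: Vik, Eli, Soren, Paz, Hana.
Chaining downward from Haru reaches: Omar, Wes, Kai, Vik, Eli.
Strictly between Bram and Haru are those in both lists: Vik, Eli — 2 elements.

2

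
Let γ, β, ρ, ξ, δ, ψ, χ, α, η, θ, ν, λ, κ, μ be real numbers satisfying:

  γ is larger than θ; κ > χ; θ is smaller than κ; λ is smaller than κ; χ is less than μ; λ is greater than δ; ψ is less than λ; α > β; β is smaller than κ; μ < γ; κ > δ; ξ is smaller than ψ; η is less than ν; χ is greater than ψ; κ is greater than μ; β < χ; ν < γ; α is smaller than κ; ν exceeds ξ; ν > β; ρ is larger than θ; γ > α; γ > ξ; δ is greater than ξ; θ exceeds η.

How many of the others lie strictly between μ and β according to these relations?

Chaining upward from β reaches: χ, ν, α, γ, κ.
Chaining downward from μ reaches: ξ, ψ, χ.
Strictly between β and μ are those in both lists: χ — 1 element.

1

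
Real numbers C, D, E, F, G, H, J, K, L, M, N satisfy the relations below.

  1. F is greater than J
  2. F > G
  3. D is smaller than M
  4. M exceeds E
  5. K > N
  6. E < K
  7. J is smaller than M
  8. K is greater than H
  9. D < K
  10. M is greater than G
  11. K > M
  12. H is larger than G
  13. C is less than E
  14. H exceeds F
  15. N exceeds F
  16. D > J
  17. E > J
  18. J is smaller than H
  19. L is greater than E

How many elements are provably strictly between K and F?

2

Chaining upward from F reaches: H, N.
Chaining downward from K reaches: J, C, G, E, D, H, M, N.
Strictly between F and K are those in both lists: H, N — 2 elements.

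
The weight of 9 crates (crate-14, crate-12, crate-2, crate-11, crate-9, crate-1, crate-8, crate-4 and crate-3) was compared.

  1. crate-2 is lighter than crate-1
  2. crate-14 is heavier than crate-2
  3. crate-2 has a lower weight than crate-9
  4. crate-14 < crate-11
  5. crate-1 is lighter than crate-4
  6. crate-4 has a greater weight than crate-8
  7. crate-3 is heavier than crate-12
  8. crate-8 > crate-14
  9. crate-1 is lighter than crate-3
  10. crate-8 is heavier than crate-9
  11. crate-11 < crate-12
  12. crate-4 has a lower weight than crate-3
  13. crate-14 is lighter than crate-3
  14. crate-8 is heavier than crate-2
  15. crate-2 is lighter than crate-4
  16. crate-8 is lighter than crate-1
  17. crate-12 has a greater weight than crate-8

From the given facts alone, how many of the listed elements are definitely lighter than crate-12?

5

Directly below crate-12: crate-8, crate-11.
One step further: crate-2, crate-9, crate-14 (5 so far).
No other element is forced below crate-12 by the given relations, so the count is 5.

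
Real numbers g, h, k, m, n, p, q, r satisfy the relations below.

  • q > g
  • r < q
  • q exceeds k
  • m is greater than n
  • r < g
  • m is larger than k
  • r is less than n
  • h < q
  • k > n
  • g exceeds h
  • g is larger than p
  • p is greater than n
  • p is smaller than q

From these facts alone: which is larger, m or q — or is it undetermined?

Following every chain through m: below m we get r, n, k.
q is not reached, and no chain runs the other way from q to m.
So the given relations leave the order of m and q undetermined.

undetermined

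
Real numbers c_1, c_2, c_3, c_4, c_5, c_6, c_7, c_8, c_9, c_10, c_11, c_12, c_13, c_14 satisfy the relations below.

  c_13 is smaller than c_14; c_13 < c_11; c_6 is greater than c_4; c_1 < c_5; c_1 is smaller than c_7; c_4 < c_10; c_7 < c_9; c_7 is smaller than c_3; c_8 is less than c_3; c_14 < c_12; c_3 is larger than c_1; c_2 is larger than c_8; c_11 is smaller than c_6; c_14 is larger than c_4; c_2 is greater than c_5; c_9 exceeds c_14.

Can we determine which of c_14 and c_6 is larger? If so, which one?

undetermined

Following every chain through c_14: above c_14 we get c_12, c_9; below c_14 we get c_13, c_4.
c_6 is not reached, and no chain runs the other way from c_6 to c_14.
So the given relations leave the order of c_14 and c_6 undetermined.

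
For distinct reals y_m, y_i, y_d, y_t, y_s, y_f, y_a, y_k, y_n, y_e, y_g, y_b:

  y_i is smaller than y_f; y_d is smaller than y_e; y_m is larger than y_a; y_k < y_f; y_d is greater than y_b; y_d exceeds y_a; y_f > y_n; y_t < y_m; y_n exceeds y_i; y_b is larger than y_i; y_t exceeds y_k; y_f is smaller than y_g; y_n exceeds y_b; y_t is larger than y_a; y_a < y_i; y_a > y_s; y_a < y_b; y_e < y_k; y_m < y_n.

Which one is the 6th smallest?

The consecutive relations fix a unique order: y_s < y_a < y_i < y_b < y_d < y_e < y_k < y_t < y_m < y_n < y_f < y_g.
The 6th smallest is y_e.

y_e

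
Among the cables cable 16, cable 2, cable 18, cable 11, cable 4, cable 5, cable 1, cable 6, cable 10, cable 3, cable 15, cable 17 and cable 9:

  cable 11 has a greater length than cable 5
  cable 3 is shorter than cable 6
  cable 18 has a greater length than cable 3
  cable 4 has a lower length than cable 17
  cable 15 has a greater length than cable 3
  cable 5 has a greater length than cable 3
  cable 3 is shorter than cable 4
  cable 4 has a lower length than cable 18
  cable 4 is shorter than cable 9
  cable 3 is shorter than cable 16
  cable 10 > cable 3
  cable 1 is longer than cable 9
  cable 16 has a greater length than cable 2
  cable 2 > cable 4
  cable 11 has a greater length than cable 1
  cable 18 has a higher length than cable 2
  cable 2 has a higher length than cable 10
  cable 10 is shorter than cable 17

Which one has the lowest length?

cable 3

Chaining upward from cable 3: directly above it, cable 4, cable 10, cable 5, cable 16, cable 15, cable 6, cable 18; then cable 2, cable 9, cable 17, cable 11; then cable 1.
That covers every other element, and nothing is given below cable 3, so cable 3 is the lowest length.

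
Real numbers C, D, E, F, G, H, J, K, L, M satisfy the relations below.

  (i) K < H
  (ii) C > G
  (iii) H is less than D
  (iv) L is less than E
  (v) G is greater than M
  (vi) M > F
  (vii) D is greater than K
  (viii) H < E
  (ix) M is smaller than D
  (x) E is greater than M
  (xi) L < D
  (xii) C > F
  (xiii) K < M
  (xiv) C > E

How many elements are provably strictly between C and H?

The relations place H below C. An element lies strictly between them when it is forced above H and also forced below C.
Above H: {D, E}. Below C: {L, K, F, M, G, E}.
Intersection: {E} — 1.

1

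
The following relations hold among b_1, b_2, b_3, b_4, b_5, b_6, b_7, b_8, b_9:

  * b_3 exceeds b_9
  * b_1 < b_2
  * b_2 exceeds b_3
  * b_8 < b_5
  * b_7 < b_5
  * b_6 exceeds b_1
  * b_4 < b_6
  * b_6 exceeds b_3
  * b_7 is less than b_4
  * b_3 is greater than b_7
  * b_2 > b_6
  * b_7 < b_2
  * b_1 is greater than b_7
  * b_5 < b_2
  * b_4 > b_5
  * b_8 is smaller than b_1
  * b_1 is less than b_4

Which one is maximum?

Chaining downward from b_2: directly below it, b_7, b_5, b_1, b_3, b_6; then b_8, b_4, b_9.
That covers every other element, and nothing is given above b_2, so b_2 is the maximum.

b_2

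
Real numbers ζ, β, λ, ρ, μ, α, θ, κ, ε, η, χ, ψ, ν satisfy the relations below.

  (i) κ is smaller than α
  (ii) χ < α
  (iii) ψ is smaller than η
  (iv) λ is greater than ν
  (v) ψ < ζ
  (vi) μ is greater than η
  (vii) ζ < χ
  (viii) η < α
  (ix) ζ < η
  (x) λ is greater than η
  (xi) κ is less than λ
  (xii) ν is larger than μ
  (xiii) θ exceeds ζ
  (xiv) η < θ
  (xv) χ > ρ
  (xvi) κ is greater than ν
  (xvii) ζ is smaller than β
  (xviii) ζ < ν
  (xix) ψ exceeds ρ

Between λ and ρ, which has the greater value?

The relevant relations are ρ < ψ; ψ < ζ; ζ < η; η < μ; μ < ν; ν < λ.
Chaining these gives ρ < ψ < ζ < η < μ < ν < λ.
So ρ < λ; λ is the larger of the two.

λ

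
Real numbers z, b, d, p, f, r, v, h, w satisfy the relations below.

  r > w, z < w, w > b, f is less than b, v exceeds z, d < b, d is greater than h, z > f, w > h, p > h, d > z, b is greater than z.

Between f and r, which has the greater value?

Link the given pairs in sequence: f < z; z < d; d < b; b < w; w < r.
Chaining these gives f < z < d < b < w < r.
So f < r; r is the larger of the two.

r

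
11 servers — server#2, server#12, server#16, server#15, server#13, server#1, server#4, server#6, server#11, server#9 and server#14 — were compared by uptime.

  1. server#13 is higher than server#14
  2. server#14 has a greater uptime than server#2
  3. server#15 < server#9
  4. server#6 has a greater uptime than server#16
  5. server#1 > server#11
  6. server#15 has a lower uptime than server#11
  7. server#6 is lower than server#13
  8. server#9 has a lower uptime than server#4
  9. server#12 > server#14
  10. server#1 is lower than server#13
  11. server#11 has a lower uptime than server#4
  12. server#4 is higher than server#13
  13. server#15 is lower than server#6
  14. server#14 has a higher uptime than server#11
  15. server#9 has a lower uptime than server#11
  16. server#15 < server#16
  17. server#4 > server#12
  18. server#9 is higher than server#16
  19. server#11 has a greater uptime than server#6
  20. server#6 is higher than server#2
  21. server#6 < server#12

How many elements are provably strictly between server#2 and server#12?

The relations place server#2 below server#12. An element lies strictly between them when it is forced above server#2 and also forced below server#12.
Above server#2: {server#6, server#11, server#1, server#14, server#13, server#4}. Below server#12: {server#15, server#16, server#9, server#6, server#11, server#14}.
Intersection: {server#6, server#11, server#14} — 3.

3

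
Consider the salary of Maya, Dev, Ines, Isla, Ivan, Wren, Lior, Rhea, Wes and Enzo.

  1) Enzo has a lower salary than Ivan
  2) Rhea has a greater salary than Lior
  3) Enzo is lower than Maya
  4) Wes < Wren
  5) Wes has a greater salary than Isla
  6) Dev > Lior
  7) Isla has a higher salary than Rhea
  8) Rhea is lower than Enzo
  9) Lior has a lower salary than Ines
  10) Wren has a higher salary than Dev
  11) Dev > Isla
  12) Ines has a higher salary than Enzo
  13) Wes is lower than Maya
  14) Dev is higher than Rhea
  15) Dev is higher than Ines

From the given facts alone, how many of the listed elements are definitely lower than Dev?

The elements the relations force below Dev are Lior, Rhea, Isla, Enzo, Ines — no chain reaches any other.
That is 5.

5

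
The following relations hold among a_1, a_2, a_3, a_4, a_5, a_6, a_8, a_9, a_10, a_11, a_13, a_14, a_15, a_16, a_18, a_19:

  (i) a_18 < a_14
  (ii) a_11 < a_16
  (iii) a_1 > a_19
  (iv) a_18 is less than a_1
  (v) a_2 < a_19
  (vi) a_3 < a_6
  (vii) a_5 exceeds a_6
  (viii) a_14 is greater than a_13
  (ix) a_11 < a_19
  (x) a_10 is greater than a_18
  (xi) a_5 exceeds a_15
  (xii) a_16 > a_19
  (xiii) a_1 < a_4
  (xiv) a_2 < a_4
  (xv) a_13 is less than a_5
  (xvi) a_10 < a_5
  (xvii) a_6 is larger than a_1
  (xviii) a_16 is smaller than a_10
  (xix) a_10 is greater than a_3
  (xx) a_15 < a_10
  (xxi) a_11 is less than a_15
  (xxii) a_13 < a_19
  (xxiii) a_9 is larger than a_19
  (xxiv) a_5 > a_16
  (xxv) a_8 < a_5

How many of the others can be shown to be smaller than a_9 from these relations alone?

The elements the relations force below a_9 are a_11, a_2, a_13, a_19 — no chain reaches any other.
That is 4.

4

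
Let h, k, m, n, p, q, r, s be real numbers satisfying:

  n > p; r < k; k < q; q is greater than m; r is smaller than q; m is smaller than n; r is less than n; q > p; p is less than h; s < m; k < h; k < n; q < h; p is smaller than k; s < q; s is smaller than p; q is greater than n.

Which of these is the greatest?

h

s is not greatest since s < m; r is not greatest since r < n; p is not greatest since p < h; k is not greatest since k < h; m is not greatest since m < q; n is not greatest since n < q; q is not greatest since q < h.
Only h has nothing above it, so h is the greatest.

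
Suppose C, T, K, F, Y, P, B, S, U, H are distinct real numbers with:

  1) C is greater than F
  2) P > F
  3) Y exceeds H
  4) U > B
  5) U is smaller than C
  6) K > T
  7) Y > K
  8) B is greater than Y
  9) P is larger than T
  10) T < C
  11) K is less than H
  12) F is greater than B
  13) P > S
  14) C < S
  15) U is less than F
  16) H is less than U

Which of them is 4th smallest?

Y

The consecutive relations fix a unique order: T < K < H < Y < B < U < F < C < S < P.
Counting 4 from the smallest end gives Y.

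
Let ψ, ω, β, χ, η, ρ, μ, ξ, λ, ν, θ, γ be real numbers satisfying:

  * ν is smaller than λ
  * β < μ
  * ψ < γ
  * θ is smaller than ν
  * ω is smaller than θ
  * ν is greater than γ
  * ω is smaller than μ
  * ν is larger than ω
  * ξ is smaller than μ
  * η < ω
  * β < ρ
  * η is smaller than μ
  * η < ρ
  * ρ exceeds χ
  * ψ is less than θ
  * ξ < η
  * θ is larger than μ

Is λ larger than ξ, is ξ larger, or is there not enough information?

ξ < η < ω < μ < θ < ν < λ, by transitivity through η, ω, μ, θ, ν.
So λ is larger.

λ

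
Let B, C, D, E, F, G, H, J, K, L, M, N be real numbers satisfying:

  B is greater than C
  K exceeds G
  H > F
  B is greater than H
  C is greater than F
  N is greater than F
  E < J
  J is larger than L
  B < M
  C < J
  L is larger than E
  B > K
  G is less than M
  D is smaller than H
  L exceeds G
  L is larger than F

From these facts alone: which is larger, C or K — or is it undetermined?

Following every chain through K: above K we get B, M; below K we get G.
C is not reached, and no chain runs the other way from C to K.
So the given relations leave the order of K and C undetermined.

undetermined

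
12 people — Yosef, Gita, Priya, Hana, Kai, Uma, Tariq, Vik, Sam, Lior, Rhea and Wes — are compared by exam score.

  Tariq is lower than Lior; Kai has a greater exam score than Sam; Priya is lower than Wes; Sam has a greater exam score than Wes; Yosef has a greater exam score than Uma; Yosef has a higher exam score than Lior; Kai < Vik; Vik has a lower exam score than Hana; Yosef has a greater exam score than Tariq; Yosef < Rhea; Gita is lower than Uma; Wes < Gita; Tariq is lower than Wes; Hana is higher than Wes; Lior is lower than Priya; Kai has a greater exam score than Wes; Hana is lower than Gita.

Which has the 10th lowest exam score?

Uma

The consecutive relations fix a unique order: Tariq < Lior < Priya < Wes < Sam < Kai < Vik < Hana < Gita < Uma < Yosef < Rhea.
The 10th smallest is Uma.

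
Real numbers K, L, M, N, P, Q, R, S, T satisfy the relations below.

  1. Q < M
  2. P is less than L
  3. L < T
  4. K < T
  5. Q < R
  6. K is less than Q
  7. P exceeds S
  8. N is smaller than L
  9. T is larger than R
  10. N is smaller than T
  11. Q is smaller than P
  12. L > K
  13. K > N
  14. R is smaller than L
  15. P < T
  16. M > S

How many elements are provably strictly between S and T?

Chaining upward from S reaches: P, M, L.
Chaining downward from T reaches: N, K, Q, P, R, L.
Strictly between S and T are those in both lists: P, L — 2 elements.

2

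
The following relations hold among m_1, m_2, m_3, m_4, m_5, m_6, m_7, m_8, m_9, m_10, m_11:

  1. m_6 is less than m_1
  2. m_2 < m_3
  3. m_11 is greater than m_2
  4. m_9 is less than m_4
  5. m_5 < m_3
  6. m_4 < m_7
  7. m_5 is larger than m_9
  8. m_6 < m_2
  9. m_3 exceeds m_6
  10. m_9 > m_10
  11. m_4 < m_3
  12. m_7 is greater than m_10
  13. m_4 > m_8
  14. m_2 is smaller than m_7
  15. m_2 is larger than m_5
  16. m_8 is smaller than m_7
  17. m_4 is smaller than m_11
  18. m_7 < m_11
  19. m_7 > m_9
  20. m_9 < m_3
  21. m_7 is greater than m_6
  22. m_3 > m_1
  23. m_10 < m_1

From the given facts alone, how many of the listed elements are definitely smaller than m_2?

4

Directly below m_2: m_6, m_5.
One step further: m_9 (3 so far).
One step further: m_10 (4 so far).
Nothing else is reachable below m_2; 4 in all.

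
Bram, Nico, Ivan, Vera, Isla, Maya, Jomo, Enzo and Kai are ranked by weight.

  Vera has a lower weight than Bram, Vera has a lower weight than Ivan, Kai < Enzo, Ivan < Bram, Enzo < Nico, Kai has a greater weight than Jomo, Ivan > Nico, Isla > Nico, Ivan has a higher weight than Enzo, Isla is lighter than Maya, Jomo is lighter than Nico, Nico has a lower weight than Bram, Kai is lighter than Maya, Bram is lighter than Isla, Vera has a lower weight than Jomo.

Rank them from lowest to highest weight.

Vera < Jomo < Kai < Enzo < Nico < Ivan < Bram < Isla < Maya

The consecutive links are each given: Vera < Jomo; Jomo < Kai; Kai < Enzo; Enzo < Nico; Nico < Ivan; Ivan < Bram; Bram < Isla; Isla < Maya.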